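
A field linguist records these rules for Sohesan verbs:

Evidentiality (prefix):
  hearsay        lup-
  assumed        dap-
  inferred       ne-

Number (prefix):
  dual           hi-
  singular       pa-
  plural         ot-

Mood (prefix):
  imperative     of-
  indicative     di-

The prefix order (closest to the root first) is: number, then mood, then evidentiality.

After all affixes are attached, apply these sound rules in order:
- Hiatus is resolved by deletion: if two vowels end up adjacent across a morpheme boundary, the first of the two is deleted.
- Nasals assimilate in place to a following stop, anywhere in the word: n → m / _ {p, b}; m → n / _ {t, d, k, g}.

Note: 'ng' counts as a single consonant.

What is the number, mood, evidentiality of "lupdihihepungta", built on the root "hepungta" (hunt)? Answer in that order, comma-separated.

dual, indicative, hearsay

Segment: lup-di-hi-hepungta.
number: hi- → dual.
mood: di- → indicative.
evidentiality: lup- → hearsay.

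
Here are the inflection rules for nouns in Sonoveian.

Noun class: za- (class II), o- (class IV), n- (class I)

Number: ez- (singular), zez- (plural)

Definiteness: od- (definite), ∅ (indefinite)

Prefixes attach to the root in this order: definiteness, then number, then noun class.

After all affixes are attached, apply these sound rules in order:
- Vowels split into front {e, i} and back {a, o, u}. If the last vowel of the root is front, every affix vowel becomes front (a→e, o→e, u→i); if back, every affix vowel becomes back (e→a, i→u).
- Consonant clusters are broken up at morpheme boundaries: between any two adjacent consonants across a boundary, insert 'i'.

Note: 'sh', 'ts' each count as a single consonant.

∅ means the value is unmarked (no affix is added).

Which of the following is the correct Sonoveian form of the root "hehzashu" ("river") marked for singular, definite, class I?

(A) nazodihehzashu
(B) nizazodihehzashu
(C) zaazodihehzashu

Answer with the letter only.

A

Attach definiteness definite od- → odhehzashu.
Attach number singular ez- → ezodhehzashu.
Attach noun class class I n- → nezodhehzashu.
Apply vowel harmony: nezodhehzashu → nazodhehzashu.
Apply epenthesis: nazodhehzashu → nazodihehzashu.
So the correct form is nazodihehzashu, option (A).
(C) zaazodihehzashu is wrong: it uses class II instead of class I for noun class.
(B) nizazodihehzashu is wrong: it uses plural instead of singular for number.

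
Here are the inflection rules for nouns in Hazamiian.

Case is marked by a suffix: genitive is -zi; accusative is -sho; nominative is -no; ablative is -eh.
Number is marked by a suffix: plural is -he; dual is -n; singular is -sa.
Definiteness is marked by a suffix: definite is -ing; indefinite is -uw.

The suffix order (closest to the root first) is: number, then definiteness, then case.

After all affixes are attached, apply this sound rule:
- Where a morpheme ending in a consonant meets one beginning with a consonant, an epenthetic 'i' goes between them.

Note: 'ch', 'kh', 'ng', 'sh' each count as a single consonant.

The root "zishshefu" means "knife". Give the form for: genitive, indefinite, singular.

Attach number singular -sa → zishshefusa.
Attach definiteness indefinite -uw → zishshefusauw.
Attach case genitive -zi → zishshefusauwzi.
Apply epenthesis: zishshefusauwzi → zishshefusauwizi.

zishshefusauwizi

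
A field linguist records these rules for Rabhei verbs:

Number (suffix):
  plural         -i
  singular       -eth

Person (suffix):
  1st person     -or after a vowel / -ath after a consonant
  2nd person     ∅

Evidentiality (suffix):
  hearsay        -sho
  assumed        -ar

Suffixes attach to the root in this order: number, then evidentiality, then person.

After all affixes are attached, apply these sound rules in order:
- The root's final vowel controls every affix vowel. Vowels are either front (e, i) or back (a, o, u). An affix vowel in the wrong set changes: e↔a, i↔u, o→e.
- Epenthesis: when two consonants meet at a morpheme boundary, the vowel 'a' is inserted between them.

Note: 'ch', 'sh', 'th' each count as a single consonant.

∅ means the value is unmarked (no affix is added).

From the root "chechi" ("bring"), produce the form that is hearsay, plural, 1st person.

chechiisheer

Attach number plural -i → chechii.
Attach evidentiality hearsay -sho → chechiisho.
Attach person 1st person -or (after vowel 'o') → chechiishoor.
Apply vowel harmony: chechiishoor → chechiisheer.
Epenthesis: no change.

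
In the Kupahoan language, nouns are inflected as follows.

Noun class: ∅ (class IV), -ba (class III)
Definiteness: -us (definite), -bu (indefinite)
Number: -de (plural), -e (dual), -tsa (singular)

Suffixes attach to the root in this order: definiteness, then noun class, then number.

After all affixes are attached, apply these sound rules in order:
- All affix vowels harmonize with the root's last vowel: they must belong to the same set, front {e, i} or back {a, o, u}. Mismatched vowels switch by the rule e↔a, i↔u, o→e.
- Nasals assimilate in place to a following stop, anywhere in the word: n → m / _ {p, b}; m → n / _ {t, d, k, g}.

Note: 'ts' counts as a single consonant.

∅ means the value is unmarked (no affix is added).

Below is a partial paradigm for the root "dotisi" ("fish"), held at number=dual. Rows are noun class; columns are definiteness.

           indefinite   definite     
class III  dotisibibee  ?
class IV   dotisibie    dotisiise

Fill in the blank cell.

Attach definiteness definite -us → dotisius.
Attach noun class class III -ba → dotisiusba.
Attach number dual -e → dotisiusbae.
Apply vowel harmony: dotisiusbae → dotisiisbee.
Nasal assimilation: no change.

dotisiisbee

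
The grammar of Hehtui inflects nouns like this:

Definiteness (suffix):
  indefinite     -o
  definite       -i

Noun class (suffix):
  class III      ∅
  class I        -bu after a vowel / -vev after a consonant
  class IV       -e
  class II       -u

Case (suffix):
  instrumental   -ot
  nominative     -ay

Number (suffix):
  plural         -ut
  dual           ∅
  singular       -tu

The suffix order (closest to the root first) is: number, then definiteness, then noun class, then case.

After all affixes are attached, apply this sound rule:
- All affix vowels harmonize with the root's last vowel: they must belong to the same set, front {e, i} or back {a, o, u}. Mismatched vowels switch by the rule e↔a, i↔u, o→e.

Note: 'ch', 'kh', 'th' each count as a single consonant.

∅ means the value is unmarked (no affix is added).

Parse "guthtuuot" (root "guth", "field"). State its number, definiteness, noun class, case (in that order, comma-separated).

Segment: guth-tu-i-ot.
number: -tu → singular.
definiteness: -i → definite.
noun class: ∅ → class III.
case: -ot → instrumental.

singular, definite, class III, instrumental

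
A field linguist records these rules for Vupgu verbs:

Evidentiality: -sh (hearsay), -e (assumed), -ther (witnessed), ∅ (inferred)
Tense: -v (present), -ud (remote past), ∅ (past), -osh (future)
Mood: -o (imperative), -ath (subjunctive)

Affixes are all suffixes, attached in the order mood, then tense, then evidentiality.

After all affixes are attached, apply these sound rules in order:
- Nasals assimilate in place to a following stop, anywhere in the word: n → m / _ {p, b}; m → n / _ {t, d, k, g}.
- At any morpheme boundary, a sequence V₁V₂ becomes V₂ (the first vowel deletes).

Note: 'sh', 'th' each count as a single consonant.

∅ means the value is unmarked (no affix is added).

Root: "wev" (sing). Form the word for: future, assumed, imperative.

Attach mood imperative -o → wevo.
Attach tense future -osh → wevoosh.
Attach evidentiality assumed -e → wevooshe.
Nasal assimilation: no change.
Apply vowel deletion: wevooshe → wevoshe.

wevoshe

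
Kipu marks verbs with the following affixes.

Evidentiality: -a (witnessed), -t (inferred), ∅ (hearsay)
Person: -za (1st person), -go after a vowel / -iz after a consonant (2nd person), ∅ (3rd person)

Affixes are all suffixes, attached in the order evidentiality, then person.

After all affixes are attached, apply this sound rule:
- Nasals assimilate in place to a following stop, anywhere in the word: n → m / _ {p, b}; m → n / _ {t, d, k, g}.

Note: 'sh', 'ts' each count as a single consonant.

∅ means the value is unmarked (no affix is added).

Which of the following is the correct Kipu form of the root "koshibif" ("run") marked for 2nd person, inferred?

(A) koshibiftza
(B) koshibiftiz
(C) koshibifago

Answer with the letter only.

B

Attach evidentiality inferred -t → koshibift.
Attach person 2nd person -iz (after consonant 't') → koshibiftiz.
Nasal assimilation: no change.
So the correct form is koshibiftiz, option (B).
(A) koshibiftza is wrong: it uses 1st person instead of 2nd person for person.
(C) koshibifago is wrong: it uses witnessed instead of inferred for evidentiality.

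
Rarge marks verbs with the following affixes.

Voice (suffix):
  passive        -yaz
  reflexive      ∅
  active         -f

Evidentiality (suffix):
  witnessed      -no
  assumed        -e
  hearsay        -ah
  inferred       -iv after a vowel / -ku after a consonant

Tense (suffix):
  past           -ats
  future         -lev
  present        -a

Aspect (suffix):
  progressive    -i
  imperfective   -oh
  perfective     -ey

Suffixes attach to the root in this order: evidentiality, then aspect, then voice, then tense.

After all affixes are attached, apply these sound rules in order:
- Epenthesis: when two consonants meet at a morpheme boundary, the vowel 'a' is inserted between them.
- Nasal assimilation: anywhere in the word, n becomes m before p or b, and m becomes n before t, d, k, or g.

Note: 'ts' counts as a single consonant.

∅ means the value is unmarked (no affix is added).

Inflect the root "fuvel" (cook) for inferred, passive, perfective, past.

Attach evidentiality inferred -ku (after consonant 'l') → fuvelku.
Attach aspect perfective -ey → fuvelkuey.
Attach voice passive -yaz → fuvelkueyyaz.
Attach tense past -ats → fuvelkueyyazats.
Apply epenthesis: fuvelkueyyazats → fuvelakueyayazats.
Nasal assimilation: no change.

fuvelakueyayazats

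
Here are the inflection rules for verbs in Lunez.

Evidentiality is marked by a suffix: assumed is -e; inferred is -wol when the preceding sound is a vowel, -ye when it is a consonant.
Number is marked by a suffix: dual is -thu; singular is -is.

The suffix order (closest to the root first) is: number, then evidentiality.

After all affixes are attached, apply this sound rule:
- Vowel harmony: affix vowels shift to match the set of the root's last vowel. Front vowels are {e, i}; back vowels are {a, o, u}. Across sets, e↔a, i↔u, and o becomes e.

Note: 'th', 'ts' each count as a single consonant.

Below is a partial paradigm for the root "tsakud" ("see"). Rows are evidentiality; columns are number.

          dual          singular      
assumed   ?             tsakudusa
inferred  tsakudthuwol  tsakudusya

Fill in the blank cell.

tsakudthua

Attach number dual -thu → tsakudthu.
Attach evidentiality assumed -e → tsakudthue.
Apply vowel harmony: tsakudthue → tsakudthua.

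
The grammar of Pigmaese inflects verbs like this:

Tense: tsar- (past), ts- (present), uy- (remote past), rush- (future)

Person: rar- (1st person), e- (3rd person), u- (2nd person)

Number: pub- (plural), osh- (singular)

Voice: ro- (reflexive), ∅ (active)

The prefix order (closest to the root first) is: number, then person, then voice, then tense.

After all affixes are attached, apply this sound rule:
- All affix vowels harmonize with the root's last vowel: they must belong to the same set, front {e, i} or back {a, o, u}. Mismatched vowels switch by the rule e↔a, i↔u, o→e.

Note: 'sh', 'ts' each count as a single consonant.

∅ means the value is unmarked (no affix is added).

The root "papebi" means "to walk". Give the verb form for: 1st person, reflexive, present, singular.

tsrerereshpapebi

Attach number singular osh- → oshpapebi.
Attach person 1st person rar- → raroshpapebi.
Attach voice reflexive ro- → roraroshpapebi.
Attach tense present ts- → tsroraroshpapebi.
Apply vowel harmony: tsroraroshpapebi → tsrerereshpapebi.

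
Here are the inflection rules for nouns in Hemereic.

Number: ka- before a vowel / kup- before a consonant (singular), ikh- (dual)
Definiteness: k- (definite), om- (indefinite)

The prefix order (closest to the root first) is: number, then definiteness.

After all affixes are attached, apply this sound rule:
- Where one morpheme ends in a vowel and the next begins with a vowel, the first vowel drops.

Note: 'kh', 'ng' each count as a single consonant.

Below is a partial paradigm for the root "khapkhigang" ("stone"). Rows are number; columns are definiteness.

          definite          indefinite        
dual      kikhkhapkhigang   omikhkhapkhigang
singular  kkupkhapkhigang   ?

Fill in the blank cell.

omkupkhapkhigang

Attach number singular kup- (before consonant 'kh') → kupkhapkhigang.
Attach definiteness indefinite om- → omkupkhapkhigang.
Vowel deletion: no change.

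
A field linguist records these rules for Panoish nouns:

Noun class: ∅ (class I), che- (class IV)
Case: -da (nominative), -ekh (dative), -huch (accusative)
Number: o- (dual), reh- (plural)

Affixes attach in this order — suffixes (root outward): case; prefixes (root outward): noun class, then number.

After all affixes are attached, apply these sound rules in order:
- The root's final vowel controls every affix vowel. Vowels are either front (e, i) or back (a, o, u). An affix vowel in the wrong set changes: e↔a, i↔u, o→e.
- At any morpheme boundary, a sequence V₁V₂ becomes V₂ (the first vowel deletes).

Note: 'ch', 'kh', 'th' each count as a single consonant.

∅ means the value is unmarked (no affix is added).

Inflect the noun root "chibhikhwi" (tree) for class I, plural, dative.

rehchibhikhwekh

Attach case dative -ekh → chibhikhwiekh.
noun class = class I: zero marking, form stays chibhikhwiekh.
Attach number plural reh- → rehchibhikhwiekh.
Vowel harmony: no change.
Apply vowel deletion: rehchibhikhwiekh → rehchibhikhwekh.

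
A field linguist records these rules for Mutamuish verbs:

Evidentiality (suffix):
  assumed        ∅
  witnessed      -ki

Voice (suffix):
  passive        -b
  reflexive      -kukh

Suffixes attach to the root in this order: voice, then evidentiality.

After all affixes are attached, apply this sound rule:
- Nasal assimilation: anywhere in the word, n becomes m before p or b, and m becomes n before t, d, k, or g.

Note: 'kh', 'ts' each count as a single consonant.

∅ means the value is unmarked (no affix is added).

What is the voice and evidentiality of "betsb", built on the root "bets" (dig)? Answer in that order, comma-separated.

Segment: bets-b.
voice: -b → passive.
evidentiality: ∅ → assumed.

passive, assumed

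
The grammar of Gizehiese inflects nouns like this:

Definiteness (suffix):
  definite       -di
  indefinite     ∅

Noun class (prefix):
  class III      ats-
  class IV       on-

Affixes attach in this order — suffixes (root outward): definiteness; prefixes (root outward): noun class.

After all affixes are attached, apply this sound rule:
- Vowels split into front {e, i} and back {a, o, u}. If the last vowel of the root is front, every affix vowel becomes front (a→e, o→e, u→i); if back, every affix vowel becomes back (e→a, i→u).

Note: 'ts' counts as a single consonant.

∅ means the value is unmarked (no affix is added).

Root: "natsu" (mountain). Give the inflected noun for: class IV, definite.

Attach noun class class IV on- → onnatsu.
Attach definiteness definite -di → onnatsudi.
Apply vowel harmony: onnatsudi → onnatsudu.

onnatsudu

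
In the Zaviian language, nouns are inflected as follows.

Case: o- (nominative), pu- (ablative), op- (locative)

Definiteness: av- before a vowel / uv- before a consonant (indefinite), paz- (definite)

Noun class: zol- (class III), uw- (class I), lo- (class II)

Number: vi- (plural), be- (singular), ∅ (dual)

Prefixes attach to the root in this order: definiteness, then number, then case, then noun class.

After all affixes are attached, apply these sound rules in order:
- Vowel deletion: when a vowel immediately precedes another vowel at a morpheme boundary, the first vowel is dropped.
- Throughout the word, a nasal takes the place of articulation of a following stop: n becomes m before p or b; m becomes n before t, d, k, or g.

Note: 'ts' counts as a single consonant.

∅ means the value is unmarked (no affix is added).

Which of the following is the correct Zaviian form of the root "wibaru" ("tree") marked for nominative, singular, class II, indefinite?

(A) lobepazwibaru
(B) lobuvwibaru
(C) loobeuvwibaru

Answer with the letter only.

Attach definiteness indefinite uv- (before consonant 'w') → uvwibaru.
Attach number singular be- → beuvwibaru.
Attach case nominative o- → obeuvwibaru.
Attach noun class class II lo- → loobeuvwibaru.
Apply vowel deletion: loobeuvwibaru → lobuvwibaru.
Nasal assimilation: no change.
So the correct form is lobuvwibaru, option (B).
(C) loobeuvwibaru is wrong: it fails to apply the sound rule(s).
(A) lobepazwibaru is wrong: it uses definite instead of indefinite for definiteness.

B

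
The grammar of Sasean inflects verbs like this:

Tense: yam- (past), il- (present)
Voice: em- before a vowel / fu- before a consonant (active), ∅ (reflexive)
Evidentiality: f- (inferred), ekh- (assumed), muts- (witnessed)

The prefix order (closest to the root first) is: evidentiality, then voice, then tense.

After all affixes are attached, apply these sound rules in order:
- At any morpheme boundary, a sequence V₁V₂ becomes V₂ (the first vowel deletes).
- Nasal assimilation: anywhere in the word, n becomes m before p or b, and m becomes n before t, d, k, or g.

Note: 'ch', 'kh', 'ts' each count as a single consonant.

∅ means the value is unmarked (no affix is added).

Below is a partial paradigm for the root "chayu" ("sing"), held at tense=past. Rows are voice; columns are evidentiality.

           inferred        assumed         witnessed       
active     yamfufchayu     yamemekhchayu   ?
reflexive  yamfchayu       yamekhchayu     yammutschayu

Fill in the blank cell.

Attach evidentiality witnessed muts- → mutschayu.
Attach voice active fu- (before consonant 'm') → fumutschayu.
Attach tense past yam- → yamfumutschayu.
Vowel deletion: no change.
Nasal assimilation: no change.

yamfumutschayu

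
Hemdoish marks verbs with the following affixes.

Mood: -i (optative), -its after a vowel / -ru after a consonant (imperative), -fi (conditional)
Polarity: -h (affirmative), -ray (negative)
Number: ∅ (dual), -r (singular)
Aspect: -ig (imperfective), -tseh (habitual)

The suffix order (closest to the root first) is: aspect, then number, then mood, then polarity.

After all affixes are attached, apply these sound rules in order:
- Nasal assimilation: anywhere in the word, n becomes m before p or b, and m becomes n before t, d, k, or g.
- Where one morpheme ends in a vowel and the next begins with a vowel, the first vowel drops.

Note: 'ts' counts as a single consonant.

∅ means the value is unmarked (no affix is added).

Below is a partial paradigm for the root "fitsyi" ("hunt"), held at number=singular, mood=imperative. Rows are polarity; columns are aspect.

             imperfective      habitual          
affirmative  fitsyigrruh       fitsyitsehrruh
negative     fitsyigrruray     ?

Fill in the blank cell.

fitsyitsehrruray

Attach aspect habitual -tseh → fitsyitseh.
Attach number singular -r → fitsyitsehr.
Attach mood imperative -ru (after consonant 'r') → fitsyitsehrru.
Attach polarity negative -ray → fitsyitsehrruray.
Nasal assimilation: no change.
Vowel deletion: no change.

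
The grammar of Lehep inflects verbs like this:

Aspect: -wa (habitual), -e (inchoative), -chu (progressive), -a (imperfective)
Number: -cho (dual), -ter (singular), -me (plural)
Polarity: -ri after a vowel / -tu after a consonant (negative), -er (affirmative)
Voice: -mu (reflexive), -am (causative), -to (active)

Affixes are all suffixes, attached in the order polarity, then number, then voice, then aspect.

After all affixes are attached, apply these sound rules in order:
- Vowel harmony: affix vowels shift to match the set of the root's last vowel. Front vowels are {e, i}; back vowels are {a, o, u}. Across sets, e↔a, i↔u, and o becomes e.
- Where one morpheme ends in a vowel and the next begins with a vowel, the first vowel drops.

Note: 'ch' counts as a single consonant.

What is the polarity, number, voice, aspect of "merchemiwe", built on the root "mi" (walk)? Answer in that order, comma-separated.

affirmative, dual, reflexive, habitual

Segment: mi-er-cho-mu-wa.
polarity: -er → affirmative.
number: -cho → dual.
voice: -mu → reflexive.
aspect: -wa → habitual.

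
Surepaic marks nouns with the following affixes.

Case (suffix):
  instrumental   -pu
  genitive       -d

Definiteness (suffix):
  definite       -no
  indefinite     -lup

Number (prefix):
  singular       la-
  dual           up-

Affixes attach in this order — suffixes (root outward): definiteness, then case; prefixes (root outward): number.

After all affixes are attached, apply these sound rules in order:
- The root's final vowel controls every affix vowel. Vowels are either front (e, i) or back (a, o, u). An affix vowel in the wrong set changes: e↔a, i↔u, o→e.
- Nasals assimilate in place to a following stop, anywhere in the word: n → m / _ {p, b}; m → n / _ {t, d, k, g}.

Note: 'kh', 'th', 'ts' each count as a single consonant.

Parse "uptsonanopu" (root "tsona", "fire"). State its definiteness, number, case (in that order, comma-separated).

definite, dual, instrumental

Segment: up-tsona-no-pu.
definiteness: -no → definite.
number: up- → dual.
case: -pu → instrumental.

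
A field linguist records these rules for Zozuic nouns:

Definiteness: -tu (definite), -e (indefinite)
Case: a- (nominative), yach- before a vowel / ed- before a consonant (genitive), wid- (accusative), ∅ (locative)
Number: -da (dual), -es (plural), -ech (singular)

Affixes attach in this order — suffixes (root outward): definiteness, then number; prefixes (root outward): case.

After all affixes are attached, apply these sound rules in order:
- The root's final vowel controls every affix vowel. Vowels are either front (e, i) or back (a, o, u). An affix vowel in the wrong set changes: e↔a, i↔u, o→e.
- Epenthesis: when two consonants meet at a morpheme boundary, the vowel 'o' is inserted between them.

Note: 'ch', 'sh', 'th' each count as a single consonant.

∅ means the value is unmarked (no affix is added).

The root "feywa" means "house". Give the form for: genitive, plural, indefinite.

Attach case genitive ed- (before consonant 'f') → edfeywa.
Attach definiteness indefinite -e → edfeywae.
Attach number plural -es → edfeywaees.
Apply vowel harmony: edfeywaees → adfeywaaas.
Apply epenthesis: adfeywaaas → adofeywaaas.

adofeywaaas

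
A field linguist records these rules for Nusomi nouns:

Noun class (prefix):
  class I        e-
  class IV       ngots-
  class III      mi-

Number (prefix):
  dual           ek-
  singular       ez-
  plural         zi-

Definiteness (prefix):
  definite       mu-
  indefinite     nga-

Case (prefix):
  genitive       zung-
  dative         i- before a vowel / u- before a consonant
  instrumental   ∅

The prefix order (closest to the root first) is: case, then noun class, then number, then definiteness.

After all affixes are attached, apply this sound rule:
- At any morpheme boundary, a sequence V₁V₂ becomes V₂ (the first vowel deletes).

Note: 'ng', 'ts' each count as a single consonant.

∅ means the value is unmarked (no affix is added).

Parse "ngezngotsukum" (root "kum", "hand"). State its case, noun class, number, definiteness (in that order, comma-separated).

dative, class IV, singular, indefinite

Segment: nga-ez-ngots-u-kum.
case: i/u- → dative.
noun class: ngots- → class IV.
number: ez- → singular.
definiteness: nga- → indefinite.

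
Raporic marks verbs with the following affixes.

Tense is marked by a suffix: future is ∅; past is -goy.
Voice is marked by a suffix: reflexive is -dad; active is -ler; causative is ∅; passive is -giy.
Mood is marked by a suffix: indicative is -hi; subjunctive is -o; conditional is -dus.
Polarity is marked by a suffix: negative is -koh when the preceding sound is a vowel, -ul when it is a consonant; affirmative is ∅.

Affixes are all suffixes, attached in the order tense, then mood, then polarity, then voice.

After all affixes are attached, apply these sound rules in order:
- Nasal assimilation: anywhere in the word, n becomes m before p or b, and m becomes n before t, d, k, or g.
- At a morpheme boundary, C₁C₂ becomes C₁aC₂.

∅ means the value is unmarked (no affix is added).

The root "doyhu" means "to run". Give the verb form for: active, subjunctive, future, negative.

tense = future: zero marking, form stays doyhu.
Attach mood subjunctive -o → doyhuo.
Attach polarity negative -koh (after vowel 'o') → doyhuokoh.
Attach voice active -ler → doyhuokohler.
Nasal assimilation: no change.
Apply epenthesis: doyhuokohler → doyhuokohaler.

doyhuokohaler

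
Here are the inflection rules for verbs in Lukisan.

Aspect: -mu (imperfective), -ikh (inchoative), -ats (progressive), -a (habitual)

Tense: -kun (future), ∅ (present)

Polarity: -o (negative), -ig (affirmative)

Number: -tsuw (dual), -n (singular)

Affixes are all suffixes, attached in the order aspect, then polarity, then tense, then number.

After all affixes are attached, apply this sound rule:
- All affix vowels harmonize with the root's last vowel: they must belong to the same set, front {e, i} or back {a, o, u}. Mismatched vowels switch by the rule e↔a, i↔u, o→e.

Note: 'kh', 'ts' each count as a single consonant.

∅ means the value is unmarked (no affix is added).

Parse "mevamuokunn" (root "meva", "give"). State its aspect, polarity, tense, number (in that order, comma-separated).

Segment: meva-mu-o-kun-n.
aspect: -mu → imperfective.
polarity: -o → negative.
tense: -kun → future.
number: -n → singular.

imperfective, negative, future, singular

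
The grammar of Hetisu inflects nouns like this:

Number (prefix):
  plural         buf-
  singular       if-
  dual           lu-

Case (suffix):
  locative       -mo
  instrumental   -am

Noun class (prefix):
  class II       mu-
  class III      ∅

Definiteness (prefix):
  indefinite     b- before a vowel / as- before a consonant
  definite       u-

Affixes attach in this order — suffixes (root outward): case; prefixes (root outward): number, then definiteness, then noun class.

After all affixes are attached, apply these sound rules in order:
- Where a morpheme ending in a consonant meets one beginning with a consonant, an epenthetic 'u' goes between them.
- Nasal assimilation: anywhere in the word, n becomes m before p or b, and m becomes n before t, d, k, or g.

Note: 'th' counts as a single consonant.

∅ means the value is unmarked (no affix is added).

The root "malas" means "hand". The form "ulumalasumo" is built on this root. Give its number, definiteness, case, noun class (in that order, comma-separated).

Segment: u-lu-malas-mo.
number: lu- → dual.
definiteness: u- → definite.
case: -mo → locative.
noun class: ∅ → class III.

dual, definite, locative, class III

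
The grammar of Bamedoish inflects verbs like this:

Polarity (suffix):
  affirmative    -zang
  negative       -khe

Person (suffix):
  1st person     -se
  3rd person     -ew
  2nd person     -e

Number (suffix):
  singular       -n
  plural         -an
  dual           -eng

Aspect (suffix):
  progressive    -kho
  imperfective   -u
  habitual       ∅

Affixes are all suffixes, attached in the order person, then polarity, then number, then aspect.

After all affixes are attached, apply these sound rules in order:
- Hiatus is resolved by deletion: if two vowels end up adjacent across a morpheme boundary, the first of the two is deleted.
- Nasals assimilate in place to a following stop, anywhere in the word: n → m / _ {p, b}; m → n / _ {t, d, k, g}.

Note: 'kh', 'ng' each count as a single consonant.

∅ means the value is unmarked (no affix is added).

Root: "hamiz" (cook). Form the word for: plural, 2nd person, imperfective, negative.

Attach person 2nd person -e → hamize.
Attach polarity negative -khe → hamizekhe.
Attach number plural -an → hamizekhean.
Attach aspect imperfective -u → hamizekheanu.
Apply vowel deletion: hamizekheanu → hamizekhanu.
Nasal assimilation: no change.

hamizekhanu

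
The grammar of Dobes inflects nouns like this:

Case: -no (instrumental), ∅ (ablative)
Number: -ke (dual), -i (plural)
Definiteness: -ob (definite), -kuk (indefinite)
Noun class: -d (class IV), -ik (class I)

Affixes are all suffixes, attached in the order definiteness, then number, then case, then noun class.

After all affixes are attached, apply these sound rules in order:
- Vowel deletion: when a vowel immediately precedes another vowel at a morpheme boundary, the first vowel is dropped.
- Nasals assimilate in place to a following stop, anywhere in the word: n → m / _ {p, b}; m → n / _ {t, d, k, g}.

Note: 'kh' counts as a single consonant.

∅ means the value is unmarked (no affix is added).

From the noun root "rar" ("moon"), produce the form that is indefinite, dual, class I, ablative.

Attach definiteness indefinite -kuk → rarkuk.
Attach number dual -ke → rarkukke.
case = ablative: zero marking, form stays rarkukke.
Attach noun class class I -ik → rarkukkeik.
Apply vowel deletion: rarkukkeik → rarkukkik.
Nasal assimilation: no change.

rarkukkik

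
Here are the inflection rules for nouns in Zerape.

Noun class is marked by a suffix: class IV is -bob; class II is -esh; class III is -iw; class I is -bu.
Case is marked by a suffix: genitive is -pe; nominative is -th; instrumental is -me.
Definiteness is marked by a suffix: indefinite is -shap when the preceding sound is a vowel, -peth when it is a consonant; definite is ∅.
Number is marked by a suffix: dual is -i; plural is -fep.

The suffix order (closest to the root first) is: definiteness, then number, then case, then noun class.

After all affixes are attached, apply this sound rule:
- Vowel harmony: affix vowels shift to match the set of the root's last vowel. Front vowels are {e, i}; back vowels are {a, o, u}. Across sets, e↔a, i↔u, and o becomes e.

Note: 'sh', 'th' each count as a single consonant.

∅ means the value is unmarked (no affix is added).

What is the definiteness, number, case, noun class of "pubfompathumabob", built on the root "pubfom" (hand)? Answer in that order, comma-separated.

Segment: pubfom-peth-i-me-bob.
definiteness: -shap/peth → indefinite.
number: -i → dual.
case: -me → instrumental.
noun class: -bob → class IV.

indefinite, dual, instrumental, class IV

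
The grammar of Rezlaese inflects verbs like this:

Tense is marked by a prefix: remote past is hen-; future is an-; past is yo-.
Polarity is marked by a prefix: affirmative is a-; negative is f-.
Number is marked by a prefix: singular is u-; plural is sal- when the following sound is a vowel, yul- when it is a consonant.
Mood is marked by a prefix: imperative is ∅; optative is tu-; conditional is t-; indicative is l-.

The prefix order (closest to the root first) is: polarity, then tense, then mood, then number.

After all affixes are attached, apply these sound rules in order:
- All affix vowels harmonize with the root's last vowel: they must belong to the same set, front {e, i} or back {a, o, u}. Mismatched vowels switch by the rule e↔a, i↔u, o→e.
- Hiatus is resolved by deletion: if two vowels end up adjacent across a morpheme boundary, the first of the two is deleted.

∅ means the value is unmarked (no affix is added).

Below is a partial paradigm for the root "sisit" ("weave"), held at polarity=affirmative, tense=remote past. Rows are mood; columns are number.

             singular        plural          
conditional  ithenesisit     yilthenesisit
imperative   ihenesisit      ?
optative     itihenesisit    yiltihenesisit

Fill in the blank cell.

yilhenesisit

Attach polarity affirmative a- → asisit.
Attach tense remote past hen- → henasisit.
mood = imperative: zero marking, form stays henasisit.
Attach number plural yul- (before consonant 'h') → yulhenasisit.
Apply vowel harmony: yulhenasisit → yilhenesisit.
Vowel deletion: no change.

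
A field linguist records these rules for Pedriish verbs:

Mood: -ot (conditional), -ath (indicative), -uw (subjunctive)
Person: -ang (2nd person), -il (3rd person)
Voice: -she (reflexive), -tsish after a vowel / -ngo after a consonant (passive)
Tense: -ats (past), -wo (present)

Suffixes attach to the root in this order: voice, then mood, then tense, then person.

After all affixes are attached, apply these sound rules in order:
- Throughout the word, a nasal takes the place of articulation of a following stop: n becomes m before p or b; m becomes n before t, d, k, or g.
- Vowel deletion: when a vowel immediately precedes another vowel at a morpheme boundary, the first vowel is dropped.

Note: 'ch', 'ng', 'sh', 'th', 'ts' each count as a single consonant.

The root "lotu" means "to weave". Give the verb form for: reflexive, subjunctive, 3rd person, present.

Attach voice reflexive -she → lotushe.
Attach mood subjunctive -uw → lotusheuw.
Attach tense present -wo → lotusheuwwo.
Attach person 3rd person -il → lotusheuwwoil.
Nasal assimilation: no change.
Apply vowel deletion: lotusheuwwoil → lotushuwwil.

lotushuwwil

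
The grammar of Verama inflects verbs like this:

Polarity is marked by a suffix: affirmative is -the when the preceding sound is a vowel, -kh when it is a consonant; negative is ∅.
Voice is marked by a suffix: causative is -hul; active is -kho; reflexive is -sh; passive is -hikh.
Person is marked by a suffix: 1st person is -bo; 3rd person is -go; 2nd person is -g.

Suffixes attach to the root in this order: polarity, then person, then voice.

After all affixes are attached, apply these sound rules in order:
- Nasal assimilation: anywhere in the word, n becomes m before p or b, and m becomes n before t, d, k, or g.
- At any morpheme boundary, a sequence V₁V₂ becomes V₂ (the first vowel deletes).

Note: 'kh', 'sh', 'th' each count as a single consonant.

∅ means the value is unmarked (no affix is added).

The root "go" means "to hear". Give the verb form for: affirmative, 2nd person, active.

gothegkho

Attach polarity affirmative -the (after vowel 'o') → gothe.
Attach person 2nd person -g → gotheg.
Attach voice active -kho → gothegkho.
Nasal assimilation: no change.
Vowel deletion: no change.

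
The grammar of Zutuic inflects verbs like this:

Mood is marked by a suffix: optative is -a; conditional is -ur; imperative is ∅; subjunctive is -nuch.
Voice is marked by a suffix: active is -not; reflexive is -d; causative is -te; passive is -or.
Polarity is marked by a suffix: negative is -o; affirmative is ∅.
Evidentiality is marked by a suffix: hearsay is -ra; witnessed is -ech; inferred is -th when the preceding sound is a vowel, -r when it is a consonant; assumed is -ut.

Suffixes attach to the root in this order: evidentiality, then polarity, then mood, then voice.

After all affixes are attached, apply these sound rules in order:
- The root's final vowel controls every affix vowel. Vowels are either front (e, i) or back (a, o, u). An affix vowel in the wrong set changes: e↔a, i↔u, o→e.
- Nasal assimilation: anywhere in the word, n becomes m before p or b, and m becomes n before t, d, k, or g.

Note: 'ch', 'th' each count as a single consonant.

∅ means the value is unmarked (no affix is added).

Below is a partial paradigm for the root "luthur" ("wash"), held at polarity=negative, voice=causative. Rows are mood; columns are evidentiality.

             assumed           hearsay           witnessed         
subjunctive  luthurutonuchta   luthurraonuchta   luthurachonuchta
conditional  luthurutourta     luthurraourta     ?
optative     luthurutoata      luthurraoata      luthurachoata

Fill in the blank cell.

Attach evidentiality witnessed -ech → luthurech.
Attach polarity negative -o → luthurecho.
Attach mood conditional -ur → luthurechour.
Attach voice causative -te → luthurechourte.
Apply vowel harmony: luthurechourte → luthurachourta.
Nasal assimilation: no change.

luthurachourta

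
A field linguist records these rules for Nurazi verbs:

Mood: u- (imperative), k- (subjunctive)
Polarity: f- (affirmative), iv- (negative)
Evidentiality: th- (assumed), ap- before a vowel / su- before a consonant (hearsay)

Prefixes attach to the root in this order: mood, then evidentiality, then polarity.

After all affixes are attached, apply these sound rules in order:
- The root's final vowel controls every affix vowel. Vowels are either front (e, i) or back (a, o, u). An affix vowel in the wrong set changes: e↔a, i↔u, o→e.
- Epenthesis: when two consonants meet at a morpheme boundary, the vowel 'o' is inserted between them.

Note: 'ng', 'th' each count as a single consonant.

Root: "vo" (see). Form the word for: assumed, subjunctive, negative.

Attach mood subjunctive k- → kvo.
Attach evidentiality assumed th- → thkvo.
Attach polarity negative iv- → ivthkvo.
Apply vowel harmony: ivthkvo → uvthkvo.
Apply epenthesis: uvthkvo → uvothokovo.

uvothokovo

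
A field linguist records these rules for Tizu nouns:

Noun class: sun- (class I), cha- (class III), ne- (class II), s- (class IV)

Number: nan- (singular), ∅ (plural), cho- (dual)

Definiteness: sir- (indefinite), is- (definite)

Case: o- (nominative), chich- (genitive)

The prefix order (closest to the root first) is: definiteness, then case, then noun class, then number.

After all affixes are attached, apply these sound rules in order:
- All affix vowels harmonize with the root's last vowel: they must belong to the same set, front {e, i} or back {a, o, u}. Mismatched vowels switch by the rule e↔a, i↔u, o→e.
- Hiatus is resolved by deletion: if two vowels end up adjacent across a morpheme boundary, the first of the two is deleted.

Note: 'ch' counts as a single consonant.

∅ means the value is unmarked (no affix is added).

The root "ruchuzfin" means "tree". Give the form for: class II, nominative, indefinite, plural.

Attach definiteness indefinite sir- → sirruchuzfin.
Attach case nominative o- → osirruchuzfin.
Attach noun class class II ne- → neosirruchuzfin.
number = plural: zero marking, form stays neosirruchuzfin.
Apply vowel harmony: neosirruchuzfin → neesirruchuzfin.
Apply vowel deletion: neesirruchuzfin → nesirruchuzfin.

nesirruchuzfin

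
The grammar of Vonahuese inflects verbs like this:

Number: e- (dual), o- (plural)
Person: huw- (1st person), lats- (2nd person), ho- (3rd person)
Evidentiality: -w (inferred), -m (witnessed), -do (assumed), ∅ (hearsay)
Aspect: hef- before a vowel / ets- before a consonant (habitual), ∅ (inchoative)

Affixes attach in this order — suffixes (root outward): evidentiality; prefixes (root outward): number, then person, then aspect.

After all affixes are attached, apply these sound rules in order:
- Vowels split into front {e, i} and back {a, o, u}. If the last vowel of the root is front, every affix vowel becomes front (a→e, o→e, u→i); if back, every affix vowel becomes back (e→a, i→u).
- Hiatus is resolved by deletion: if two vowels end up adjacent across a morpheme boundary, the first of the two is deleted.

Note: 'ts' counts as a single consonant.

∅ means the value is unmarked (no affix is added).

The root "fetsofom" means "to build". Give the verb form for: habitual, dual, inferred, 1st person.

atshuwafetsofomw

Attach evidentiality inferred -w → fetsofomw.
Attach number dual e- → efetsofomw.
Attach person 1st person huw- → huwefetsofomw.
Attach aspect habitual ets- (before consonant 'h') → etshuwefetsofomw.
Apply vowel harmony: etshuwefetsofomw → atshuwafetsofomw.
Vowel deletion: no change.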